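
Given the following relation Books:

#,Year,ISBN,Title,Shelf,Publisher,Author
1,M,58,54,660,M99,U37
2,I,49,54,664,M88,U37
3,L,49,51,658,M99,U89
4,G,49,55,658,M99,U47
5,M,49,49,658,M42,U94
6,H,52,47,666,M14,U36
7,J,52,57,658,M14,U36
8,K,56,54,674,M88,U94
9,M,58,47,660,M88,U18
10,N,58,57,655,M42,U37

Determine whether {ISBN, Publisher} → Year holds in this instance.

No

(ISBN=58, Publisher=M99): row 1 → Year = M ✓
(ISBN=49, Publisher=M88): row 2 → Year = I ✓
(ISBN=49, Publisher=M99): rows 3, 4 → Year takes values {L, G} — violation
(ISBN=49, Publisher=M42): row 5 → Year = M ✓
(ISBN=52, Publisher=M14): rows 6, 7 → Year takes values {H, J} — violation
(ISBN=56, Publisher=M88): row 8 → Year = K ✓
(ISBN=58, Publisher=M88): row 9 → Year = M ✓
(ISBN=58, Publisher=M42): row 10 → Year = N ✓
Two rows agree on {ISBN, Publisher} but differ on Year, so {ISBN, Publisher} → Year does not hold.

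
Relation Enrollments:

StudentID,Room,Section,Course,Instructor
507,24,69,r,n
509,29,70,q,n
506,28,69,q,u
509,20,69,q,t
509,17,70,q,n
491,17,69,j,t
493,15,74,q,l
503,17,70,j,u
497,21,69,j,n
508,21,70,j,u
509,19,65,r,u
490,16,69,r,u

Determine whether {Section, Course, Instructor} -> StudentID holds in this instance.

No

(Section=69, Course=r, Instructor=n): 1 row → StudentID = 507 ✓
(Section=70, Course=q, Instructor=n): 2 rows → StudentID = 509, 509 ✓
(Section=69, Course=q, Instructor=u): 1 row → StudentID = 506 ✓
(Section=69, Course=q, Instructor=t): 1 row → StudentID = 509 ✓
(Section=69, Course=j, Instructor=t): 1 row → StudentID = 491 ✓
(Section=74, Course=q, Instructor=l): 1 row → StudentID = 493 ✓
(Section=70, Course=j, Instructor=u): 2 rows → StudentID takes values {503, 508} — violation
(Section=69, Course=j, Instructor=n): 1 row → StudentID = 497 ✓
(Section=65, Course=r, Instructor=u): 1 row → StudentID = 509 ✓
(Section=69, Course=r, Instructor=u): 1 row → StudentID = 490 ✓
Two rows agree on {Section, Course, Instructor} but differ on StudentID, so {Section, Course, Instructor} -> StudentID does not hold.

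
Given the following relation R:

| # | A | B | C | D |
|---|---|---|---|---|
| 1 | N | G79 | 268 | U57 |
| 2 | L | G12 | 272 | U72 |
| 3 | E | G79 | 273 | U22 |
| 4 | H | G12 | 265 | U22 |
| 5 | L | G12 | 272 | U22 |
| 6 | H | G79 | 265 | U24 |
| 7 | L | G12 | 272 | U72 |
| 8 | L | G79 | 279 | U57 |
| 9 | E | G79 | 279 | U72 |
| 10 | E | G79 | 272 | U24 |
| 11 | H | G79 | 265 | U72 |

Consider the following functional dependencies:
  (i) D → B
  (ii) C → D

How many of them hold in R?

0

(i) D → B: D=U72: rows 2, 7, 9, 11 → B takes values {G12, G79} — violation; D=U22: rows 3, 4, 5 → B takes values {G79, G12} — violation — fails.
(ii) C → D: C=272: rows 2, 5, 7, 10 → D takes values {U72, U22, U24} — violation; C=265: rows 4, 6, 11 → D takes values {U22, U24, U72} — violation; C=279: rows 8, 9 → D takes values {U57, U72} — violation — fails.
None of the 2 dependencies hold.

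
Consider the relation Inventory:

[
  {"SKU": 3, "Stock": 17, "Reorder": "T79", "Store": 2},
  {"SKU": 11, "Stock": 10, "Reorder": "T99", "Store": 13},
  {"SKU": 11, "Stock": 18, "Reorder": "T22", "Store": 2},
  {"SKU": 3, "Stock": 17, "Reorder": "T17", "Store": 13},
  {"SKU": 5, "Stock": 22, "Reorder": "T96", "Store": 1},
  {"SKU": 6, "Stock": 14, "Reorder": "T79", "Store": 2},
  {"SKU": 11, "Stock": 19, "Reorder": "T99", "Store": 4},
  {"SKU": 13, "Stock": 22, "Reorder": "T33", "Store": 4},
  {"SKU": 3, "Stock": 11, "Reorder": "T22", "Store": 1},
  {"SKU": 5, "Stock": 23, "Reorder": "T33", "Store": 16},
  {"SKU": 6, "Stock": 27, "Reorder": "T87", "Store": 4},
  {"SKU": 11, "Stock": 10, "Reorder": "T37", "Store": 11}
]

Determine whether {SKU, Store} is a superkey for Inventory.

Yes

All 12 rows have distinct {SKU, Store} values, so {SKU, Store} → (all attributes) holds and {SKU, Store} is a superkey.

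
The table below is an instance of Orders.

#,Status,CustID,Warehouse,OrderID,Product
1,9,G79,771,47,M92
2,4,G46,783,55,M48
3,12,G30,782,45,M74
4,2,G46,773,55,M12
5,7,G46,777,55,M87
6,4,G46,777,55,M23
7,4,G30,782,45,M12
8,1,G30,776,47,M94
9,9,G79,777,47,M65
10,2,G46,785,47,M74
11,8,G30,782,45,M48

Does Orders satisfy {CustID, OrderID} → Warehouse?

No

(CustID=G79, OrderID=47): rows 1, 9 → Warehouse takes values {771, 777} — violation
(CustID=G46, OrderID=55): rows 2, 4, 5, 6 → Warehouse takes values {783, 773, 777} — violation
(CustID=G30, OrderID=45): rows 3, 7, 11 → Warehouse = 782, 782, 782 ✓
(CustID=G30, OrderID=47): row 8 → Warehouse = 776 ✓
(CustID=G46, OrderID=47): row 10 → Warehouse = 785 ✓
Two rows agree on {CustID, OrderID} but differ on Warehouse, so {CustID, OrderID} → Warehouse does not hold.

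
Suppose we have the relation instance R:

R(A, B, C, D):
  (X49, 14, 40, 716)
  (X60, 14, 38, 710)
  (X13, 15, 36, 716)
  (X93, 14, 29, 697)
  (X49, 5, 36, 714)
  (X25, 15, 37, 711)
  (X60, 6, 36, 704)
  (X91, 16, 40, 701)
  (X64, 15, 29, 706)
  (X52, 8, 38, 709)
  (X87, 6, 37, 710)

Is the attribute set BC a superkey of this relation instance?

Yes

All 11 rows have distinct BC values, so BC → (all attributes) holds and BC is a superkey.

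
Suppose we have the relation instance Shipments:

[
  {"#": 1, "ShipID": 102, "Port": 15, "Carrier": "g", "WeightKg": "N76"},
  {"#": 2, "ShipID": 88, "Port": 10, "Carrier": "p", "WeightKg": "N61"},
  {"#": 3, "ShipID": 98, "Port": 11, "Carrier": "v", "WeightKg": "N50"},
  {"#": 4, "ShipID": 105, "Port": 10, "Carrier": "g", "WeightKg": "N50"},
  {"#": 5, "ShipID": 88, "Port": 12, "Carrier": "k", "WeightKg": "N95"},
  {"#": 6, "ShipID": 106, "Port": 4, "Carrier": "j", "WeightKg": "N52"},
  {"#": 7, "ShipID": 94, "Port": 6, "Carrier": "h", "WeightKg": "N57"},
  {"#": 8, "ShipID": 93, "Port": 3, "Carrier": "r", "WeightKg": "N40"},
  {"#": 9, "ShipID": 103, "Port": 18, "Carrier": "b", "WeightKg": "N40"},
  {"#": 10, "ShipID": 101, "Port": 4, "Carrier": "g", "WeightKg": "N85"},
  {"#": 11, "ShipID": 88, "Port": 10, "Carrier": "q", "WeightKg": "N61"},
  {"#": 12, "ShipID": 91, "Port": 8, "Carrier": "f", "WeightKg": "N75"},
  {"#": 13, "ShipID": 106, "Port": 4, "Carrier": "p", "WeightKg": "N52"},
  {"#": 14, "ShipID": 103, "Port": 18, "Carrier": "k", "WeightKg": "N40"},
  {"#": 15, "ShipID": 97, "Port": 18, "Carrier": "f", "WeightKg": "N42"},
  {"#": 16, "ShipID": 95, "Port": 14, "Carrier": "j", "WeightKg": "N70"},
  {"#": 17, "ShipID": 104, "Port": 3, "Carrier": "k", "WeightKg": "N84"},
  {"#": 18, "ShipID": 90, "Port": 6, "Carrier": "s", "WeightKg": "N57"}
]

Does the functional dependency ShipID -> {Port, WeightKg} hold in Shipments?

No

ShipID=102: row 1 → {Port,WeightKg} = (15, N76) ✓
ShipID=88: rows 2, 5, 11 → {Port,WeightKg} takes values {(10, N61), (12, N95)} — violation
ShipID=98: row 3 → {Port,WeightKg} = (11, N50) ✓
ShipID=105: row 4 → {Port,WeightKg} = (10, N50) ✓
ShipID=106: rows 6, 13 → {Port,WeightKg} = (4, N52), (4, N52) ✓
ShipID=94: row 7 → {Port,WeightKg} = (6, N57) ✓
ShipID=93: row 8 → {Port,WeightKg} = (3, N40) ✓
ShipID=103: rows 9, 14 → {Port,WeightKg} = (18, N40), (18, N40) ✓
ShipID=101: row 10 → {Port,WeightKg} = (4, N85) ✓
ShipID=91: row 12 → {Port,WeightKg} = (8, N75) ✓
ShipID=97: row 15 → {Port,WeightKg} = (18, N42) ✓
ShipID=95: row 16 → {Port,WeightKg} = (14, N70) ✓
ShipID=104: row 17 → {Port,WeightKg} = (3, N84) ✓
ShipID=90: row 18 → {Port,WeightKg} = (6, N57) ✓
Two rows agree on ShipID but differ on {Port, WeightKg}, so ShipID -> {Port, WeightKg} does not hold.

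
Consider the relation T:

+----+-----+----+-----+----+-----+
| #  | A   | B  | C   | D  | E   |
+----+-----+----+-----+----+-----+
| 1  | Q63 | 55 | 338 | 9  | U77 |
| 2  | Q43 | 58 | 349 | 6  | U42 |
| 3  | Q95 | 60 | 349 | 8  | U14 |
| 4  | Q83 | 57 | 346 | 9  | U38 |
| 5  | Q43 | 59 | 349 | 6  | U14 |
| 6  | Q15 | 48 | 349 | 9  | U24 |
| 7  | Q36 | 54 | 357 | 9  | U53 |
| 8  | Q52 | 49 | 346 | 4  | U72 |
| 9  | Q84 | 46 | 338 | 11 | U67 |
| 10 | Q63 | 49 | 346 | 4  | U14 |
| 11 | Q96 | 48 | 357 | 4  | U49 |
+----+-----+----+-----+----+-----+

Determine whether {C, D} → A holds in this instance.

No

(C=338, D=9): row 1 → A = Q63 ✓
(C=349, D=6): rows 2, 5 → A = Q43, Q43 ✓
(C=349, D=8): row 3 → A = Q95 ✓
(C=346, D=9): row 4 → A = Q83 ✓
(C=349, D=9): row 6 → A = Q15 ✓
(C=357, D=9): row 7 → A = Q36 ✓
(C=346, D=4): rows 8, 10 → A takes values {Q52, Q63} — violation
(C=338, D=11): row 9 → A = Q84 ✓
(C=357, D=4): row 11 → A = Q96 ✓
Two rows agree on {C, D} but differ on A, so {C, D} → A does not hold.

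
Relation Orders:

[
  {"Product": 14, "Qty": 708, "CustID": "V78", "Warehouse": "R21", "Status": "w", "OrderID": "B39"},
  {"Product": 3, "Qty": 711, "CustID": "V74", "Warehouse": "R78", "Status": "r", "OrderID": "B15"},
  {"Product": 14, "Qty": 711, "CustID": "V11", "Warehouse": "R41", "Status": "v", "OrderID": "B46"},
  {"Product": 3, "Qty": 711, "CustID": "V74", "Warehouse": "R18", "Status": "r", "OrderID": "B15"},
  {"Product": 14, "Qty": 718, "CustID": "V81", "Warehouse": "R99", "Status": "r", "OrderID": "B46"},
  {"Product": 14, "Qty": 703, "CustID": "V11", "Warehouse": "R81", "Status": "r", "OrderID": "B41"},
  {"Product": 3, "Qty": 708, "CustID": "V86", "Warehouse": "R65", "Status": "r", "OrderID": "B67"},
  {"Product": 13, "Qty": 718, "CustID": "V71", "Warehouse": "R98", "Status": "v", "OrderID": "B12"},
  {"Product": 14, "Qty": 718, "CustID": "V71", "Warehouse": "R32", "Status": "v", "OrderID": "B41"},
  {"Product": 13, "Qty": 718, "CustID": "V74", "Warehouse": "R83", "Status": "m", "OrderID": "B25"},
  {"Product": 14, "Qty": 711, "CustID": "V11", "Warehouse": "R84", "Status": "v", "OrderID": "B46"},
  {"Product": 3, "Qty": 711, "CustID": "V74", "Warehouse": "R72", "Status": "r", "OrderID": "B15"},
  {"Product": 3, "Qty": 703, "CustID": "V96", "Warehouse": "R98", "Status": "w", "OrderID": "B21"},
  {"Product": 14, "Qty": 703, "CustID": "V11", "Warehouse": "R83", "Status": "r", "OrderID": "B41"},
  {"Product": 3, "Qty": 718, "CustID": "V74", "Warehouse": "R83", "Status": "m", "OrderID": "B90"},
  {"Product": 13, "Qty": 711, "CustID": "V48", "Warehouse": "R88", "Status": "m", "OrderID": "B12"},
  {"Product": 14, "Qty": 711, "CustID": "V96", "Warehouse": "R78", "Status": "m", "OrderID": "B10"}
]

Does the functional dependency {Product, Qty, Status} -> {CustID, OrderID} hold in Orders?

(Product=14, Qty=708, Status=w): 1 row → {CustID,OrderID} = (V78, B39) ✓
(Product=3, Qty=711, Status=r): 3 rows → {CustID,OrderID} = (V74, B15), (V74, B15), (V74, B15) ✓
(Product=14, Qty=711, Status=v): 2 rows → {CustID,OrderID} = (V11, B46), (V11, B46) ✓
(Product=14, Qty=718, Status=r): 1 row → {CustID,OrderID} = (V81, B46) ✓
(Product=14, Qty=703, Status=r): 2 rows → {CustID,OrderID} = (V11, B41), (V11, B41) ✓
(Product=3, Qty=708, Status=r): 1 row → {CustID,OrderID} = (V86, B67) ✓
(Product=13, Qty=718, Status=v): 1 row → {CustID,OrderID} = (V71, B12) ✓
(Product=14, Qty=718, Status=v): 1 row → {CustID,OrderID} = (V71, B41) ✓
(Product=13, Qty=718, Status=m): 1 row → {CustID,OrderID} = (V74, B25) ✓
(Product=3, Qty=703, Status=w): 1 row → {CustID,OrderID} = (V96, B21) ✓
(Product=3, Qty=718, Status=m): 1 row → {CustID,OrderID} = (V74, B90) ✓
(Product=13, Qty=711, Status=m): 1 row → {CustID,OrderID} = (V48, B12) ✓
(Product=14, Qty=711, Status=m): 1 row → {CustID,OrderID} = (V96, B10) ✓
Every {Product, Qty, Status} value is associated with a single {CustID, OrderID} value, so {Product, Qty, Status} -> {CustID, OrderID} holds.

Yes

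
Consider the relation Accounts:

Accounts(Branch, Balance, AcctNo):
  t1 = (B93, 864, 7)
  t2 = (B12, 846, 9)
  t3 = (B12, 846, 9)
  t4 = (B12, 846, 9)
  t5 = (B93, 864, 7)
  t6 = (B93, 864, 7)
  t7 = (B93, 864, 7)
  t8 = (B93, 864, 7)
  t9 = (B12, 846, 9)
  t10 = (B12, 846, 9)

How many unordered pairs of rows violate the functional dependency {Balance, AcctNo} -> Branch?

0

(Balance=864, AcctNo=7): all 5 rows agree on Branch — 0 pairs.
(Balance=846, AcctNo=9): all 5 rows agree on Branch — 0 pairs.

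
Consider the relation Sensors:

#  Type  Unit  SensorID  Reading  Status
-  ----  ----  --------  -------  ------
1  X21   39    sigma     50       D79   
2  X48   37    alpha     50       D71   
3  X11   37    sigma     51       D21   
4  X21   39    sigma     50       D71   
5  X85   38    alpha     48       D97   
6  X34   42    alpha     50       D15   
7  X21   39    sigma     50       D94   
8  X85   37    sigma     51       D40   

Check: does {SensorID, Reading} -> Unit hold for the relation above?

No

(SensorID=sigma, Reading=50): rows 1, 4, 7 → Unit = 39, 39, 39 ✓
(SensorID=alpha, Reading=50): rows 2, 6 → Unit takes values {37, 42} — violation
(SensorID=sigma, Reading=51): rows 3, 8 → Unit = 37, 37 ✓
(SensorID=alpha, Reading=48): row 5 → Unit = 38 ✓
Two rows agree on {SensorID, Reading} but differ on Unit, so {SensorID, Reading} -> Unit does not hold.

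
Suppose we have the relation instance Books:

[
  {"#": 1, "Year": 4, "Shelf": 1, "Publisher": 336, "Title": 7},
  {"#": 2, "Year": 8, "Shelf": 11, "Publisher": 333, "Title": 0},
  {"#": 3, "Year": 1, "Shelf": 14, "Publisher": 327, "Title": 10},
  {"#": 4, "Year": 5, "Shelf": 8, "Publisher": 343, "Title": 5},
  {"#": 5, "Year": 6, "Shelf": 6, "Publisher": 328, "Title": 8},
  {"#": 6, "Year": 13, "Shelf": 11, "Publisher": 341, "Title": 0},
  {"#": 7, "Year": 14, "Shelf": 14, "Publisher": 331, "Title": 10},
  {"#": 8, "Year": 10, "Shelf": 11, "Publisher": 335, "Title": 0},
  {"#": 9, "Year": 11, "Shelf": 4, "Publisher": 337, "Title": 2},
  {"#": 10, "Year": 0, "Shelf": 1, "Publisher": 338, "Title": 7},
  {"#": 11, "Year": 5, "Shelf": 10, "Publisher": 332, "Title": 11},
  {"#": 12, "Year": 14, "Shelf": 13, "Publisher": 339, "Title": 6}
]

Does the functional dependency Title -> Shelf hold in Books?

Title=7: rows 1, 10 → Shelf = 1, 1 ✓
Title=0: rows 2, 6, 8 → Shelf = 11, 11, 11 ✓
Title=10: rows 3, 7 → Shelf = 14, 14 ✓
Title=5: row 4 → Shelf = 8 ✓
Title=8: row 5 → Shelf = 6 ✓
Title=2: row 9 → Shelf = 4 ✓
Title=11: row 11 → Shelf = 10 ✓
Title=6: row 12 → Shelf = 13 ✓
Every Title value is associated with a single Shelf value, so Title -> Shelf holds.

Yes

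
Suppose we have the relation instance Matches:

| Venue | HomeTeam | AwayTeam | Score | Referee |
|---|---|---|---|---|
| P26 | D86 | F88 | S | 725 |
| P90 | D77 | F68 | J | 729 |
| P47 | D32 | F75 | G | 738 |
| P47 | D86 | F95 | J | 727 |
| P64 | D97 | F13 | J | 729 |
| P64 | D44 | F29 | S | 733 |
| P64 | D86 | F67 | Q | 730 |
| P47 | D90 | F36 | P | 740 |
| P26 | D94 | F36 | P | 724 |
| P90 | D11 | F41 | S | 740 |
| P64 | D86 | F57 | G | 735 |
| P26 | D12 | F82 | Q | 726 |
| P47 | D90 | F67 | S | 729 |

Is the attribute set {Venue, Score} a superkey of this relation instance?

All 13 rows have distinct {Venue, Score} values, so {Venue, Score} → (all attributes) holds and {Venue, Score} is a superkey.

Yes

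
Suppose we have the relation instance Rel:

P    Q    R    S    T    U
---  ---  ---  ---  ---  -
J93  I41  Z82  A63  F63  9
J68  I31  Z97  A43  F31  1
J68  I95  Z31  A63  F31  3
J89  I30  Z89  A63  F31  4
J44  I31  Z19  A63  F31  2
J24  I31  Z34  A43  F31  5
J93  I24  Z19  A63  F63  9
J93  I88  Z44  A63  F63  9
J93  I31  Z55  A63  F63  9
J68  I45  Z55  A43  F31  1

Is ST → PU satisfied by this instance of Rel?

(S=A63, T=F63): 4 rows → {P,U} = (J93, 9), (J93, 9), (J93, 9), (J93, 9) ✓
(S=A43, T=F31): 3 rows → {P,U} takes values {(J68, 1), (J24, 5)} — violation
(S=A63, T=F31): 3 rows → {P,U} takes values {(J68, 3), (J89, 4), (J44, 2)} — violation
Two rows agree on ST but differ on PU, so ST → PU does not hold.

No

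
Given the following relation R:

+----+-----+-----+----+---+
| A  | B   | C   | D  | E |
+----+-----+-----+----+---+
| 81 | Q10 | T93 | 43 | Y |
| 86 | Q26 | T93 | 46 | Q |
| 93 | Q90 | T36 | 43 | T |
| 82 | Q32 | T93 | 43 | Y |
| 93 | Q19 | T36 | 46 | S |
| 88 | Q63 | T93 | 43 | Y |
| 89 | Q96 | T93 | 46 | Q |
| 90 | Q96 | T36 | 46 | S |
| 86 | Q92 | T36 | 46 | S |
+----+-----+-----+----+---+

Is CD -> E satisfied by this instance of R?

Yes

(C=T93, D=43): 3 rows → E = Y, Y, Y ✓
(C=T93, D=46): 2 rows → E = Q, Q ✓
(C=T36, D=43): 1 row → E = T ✓
(C=T36, D=46): 3 rows → E = S, S, S ✓
Every CD value is associated with a single E value, so CD -> E holds.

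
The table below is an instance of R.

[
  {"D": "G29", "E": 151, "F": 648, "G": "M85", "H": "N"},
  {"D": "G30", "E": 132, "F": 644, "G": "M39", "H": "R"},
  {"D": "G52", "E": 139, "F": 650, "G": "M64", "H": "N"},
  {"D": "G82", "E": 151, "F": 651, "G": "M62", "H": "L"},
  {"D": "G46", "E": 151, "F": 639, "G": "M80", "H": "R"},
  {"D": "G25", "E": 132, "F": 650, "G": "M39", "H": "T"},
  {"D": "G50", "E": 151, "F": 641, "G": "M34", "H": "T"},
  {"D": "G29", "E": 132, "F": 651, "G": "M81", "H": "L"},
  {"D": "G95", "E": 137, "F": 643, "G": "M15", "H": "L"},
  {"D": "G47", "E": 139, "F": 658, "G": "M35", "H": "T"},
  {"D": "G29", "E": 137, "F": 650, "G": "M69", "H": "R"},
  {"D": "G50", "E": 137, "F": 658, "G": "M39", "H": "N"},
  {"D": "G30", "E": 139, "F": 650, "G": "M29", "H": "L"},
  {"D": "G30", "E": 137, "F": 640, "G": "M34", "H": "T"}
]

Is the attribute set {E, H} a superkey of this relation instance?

Yes

All 14 rows have distinct {E, H} values, so {E, H} → (all attributes) holds and {E, H} is a superkey.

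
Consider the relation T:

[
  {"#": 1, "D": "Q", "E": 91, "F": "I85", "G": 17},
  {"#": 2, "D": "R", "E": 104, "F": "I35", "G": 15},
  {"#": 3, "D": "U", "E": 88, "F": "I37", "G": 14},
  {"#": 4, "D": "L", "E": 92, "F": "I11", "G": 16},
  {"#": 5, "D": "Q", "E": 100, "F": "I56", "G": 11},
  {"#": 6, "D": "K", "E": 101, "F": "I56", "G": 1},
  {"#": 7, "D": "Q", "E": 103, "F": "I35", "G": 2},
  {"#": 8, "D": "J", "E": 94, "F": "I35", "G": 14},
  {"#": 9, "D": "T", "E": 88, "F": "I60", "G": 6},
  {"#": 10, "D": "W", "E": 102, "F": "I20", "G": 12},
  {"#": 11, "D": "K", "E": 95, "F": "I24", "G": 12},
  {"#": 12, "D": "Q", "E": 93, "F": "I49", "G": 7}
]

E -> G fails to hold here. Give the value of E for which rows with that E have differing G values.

E=91: row 1 → G = 17 ✓
E=104: row 2 → G = 15 ✓
E=88: rows 3, 9 → G takes values {14, 6} — violation
E=92: row 4 → G = 16 ✓
E=100: row 5 → G = 11 ✓
E=101: row 6 → G = 1 ✓
E=103: row 7 → G = 2 ✓
E=94: row 8 → G = 14 ✓
E=102: row 10 → G = 12 ✓
E=95: row 11 → G = 12 ✓
E=93: row 12 → G = 7 ✓
The only E value with inconsistent G is E=88.

88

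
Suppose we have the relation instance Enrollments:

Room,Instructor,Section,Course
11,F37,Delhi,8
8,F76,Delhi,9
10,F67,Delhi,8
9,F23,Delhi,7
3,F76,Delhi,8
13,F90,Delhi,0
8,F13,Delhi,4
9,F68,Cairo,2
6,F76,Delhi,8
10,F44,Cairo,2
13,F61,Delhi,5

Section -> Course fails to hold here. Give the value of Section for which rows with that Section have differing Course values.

Delhi

Section=Delhi: 9 rows → Course takes values {8, 9, 7, 0, 4, 5} — violation
Section=Cairo: 2 rows → Course = 2, 2 ✓
The only Section value with inconsistent Course is Section=Delhi.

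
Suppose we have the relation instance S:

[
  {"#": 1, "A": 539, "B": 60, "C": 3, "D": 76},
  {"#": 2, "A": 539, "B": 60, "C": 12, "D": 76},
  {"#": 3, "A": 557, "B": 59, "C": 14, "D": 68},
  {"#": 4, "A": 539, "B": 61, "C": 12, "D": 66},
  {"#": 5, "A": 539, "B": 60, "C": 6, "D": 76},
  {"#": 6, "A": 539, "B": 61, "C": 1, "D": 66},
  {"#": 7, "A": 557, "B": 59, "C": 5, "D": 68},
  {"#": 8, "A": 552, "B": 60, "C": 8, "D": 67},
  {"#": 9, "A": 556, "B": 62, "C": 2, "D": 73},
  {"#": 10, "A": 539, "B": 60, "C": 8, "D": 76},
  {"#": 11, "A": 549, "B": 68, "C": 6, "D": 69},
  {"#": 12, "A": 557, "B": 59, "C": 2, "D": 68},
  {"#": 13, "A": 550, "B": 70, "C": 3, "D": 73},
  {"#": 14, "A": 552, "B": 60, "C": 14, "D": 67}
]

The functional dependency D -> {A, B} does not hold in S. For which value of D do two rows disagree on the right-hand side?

73

D=76: rows 1, 2, 5, 10 → {A,B} = (539, 60), (539, 60), (539, 60), (539, 60) ✓
D=68: rows 3, 7, 12 → {A,B} = (557, 59), (557, 59), (557, 59) ✓
D=66: rows 4, 6 → {A,B} = (539, 61), (539, 61) ✓
D=67: rows 8, 14 → {A,B} = (552, 60), (552, 60) ✓
D=73: rows 9, 13 → {A,B} takes values {(556, 62), (550, 70)} — violation
D=69: row 11 → {A,B} = (549, 68) ✓
The only D value with inconsistent RHS is D=73.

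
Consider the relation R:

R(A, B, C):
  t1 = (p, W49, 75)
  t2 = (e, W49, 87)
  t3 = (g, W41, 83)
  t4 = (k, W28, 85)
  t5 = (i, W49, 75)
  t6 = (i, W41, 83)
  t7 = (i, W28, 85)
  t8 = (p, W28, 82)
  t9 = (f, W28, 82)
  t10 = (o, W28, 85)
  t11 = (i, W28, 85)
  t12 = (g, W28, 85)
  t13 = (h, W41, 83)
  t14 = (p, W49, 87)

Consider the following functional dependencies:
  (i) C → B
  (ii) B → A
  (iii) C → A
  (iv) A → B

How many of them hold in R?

(i) C → B: every LHS value maps to a single RHS value — holds.
(ii) B → A: B=W49: rows 1, 2, 5, 14 → A takes values {p, e, i} — violation; B=W41: rows 3, 6, 13 → A takes values {g, i, h} — violation; B=W28: rows 4, 7, 8, 9, 10, 11, 12 → A takes values {k, i, p, f, o, g} — violation — fails.
(iii) C → A: C=75: rows 1, 5 → A takes values {p, i} — violation; C=87: rows 2, 14 → A takes values {e, p} — violation; C=83: rows 3, 6, 13 → A takes values {g, i, h} — violation; C=85: rows 4, 7, 10, 11, 12 → A takes values {k, i, o, g} — violation; C=82: rows 8, 9 → A takes values {p, f} — violation — fails.
(iv) A → B: A=p: rows 1, 8, 14 → B takes values {W49, W28} — violation; A=g: rows 3, 12 → B takes values {W41, W28} — violation; A=i: rows 5, 6, 7, 11 → B takes values {W49, W41, W28} — violation — fails.
1 of the 4 dependencies holds.

1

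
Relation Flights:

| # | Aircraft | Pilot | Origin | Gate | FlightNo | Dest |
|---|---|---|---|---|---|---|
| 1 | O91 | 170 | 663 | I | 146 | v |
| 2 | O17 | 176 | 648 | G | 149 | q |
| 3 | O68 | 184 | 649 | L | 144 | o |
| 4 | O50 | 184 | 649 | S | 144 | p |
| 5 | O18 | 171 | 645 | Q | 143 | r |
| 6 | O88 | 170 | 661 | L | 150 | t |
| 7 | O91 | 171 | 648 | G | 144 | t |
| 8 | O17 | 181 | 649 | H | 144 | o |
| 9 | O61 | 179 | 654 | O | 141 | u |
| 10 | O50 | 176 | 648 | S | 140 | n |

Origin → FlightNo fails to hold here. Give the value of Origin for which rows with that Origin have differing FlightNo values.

Origin=663: row 1 → FlightNo = 146 ✓
Origin=648: rows 2, 7, 10 → FlightNo takes values {149, 144, 140} — violation
Origin=649: rows 3, 4, 8 → FlightNo = 144, 144, 144 ✓
Origin=645: row 5 → FlightNo = 143 ✓
Origin=661: row 6 → FlightNo = 150 ✓
Origin=654: row 9 → FlightNo = 141 ✓
The only Origin value with inconsistent FlightNo is Origin=648.

648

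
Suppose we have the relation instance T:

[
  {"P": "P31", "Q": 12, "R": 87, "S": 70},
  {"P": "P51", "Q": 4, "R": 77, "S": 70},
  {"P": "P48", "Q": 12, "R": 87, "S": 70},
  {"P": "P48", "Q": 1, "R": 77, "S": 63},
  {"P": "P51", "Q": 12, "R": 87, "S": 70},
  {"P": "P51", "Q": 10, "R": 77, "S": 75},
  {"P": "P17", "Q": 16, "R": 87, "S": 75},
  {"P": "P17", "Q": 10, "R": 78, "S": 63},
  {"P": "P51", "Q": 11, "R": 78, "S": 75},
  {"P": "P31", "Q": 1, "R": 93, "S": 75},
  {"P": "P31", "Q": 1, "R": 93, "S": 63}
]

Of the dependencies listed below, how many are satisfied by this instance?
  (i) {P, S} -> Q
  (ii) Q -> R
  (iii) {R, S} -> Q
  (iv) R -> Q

(i) {P, S} -> Q: (P=P51, S=70): 2 rows → Q takes values {4, 12} — violation; (P=P51, S=75): 2 rows → Q takes values {10, 11} — violation — fails.
(ii) Q -> R: Q=1: 3 rows → R takes values {77, 93} — violation; Q=10: 2 rows → R takes values {77, 78} — violation — fails.
(iii) {R, S} -> Q: every LHS value maps to a single RHS value — holds.
(iv) R -> Q: R=87: 4 rows → Q takes values {12, 16} — violation; R=77: 3 rows → Q takes values {4, 1, 10} — violation; R=78: 2 rows → Q takes values {10, 11} — violation — fails.
1 of the 4 dependencies holds.

1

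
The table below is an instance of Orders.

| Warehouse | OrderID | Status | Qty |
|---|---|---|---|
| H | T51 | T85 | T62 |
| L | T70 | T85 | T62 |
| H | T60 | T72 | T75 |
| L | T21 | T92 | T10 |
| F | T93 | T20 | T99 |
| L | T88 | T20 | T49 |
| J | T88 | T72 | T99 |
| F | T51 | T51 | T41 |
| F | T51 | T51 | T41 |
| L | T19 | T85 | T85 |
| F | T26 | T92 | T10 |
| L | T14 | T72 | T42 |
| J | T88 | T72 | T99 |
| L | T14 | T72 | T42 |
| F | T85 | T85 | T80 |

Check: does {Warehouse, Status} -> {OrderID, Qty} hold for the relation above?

No

(Warehouse=H, Status=T85): 1 row → {OrderID,Qty} = (T51, T62) ✓
(Warehouse=L, Status=T85): 2 rows → {OrderID,Qty} takes values {(T70, T62), (T19, T85)} — violation
(Warehouse=H, Status=T72): 1 row → {OrderID,Qty} = (T60, T75) ✓
(Warehouse=L, Status=T92): 1 row → {OrderID,Qty} = (T21, T10) ✓
(Warehouse=F, Status=T20): 1 row → {OrderID,Qty} = (T93, T99) ✓
(Warehouse=L, Status=T20): 1 row → {OrderID,Qty} = (T88, T49) ✓
(Warehouse=J, Status=T72): 2 rows → {OrderID,Qty} = (T88, T99), (T88, T99) ✓
(Warehouse=F, Status=T51): 2 rows → {OrderID,Qty} = (T51, T41), (T51, T41) ✓
(Warehouse=F, Status=T92): 1 row → {OrderID,Qty} = (T26, T10) ✓
(Warehouse=L, Status=T72): 2 rows → {OrderID,Qty} = (T14, T42), (T14, T42) ✓
(Warehouse=F, Status=T85): 1 row → {OrderID,Qty} = (T85, T80) ✓
Two rows agree on {Warehouse, Status} but differ on {OrderID, Qty}, so {Warehouse, Status} -> {OrderID, Qty} does not hold.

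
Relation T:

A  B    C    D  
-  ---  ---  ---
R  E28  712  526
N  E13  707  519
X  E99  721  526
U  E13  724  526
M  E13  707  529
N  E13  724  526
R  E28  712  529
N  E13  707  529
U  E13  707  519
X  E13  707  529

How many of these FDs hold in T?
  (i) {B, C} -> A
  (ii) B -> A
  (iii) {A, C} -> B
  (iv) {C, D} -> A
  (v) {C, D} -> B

(i) {B, C} -> A: (B=E13, C=707): 5 rows → A takes values {N, M, U, X} — violation; (B=E13, C=724): 2 rows → A takes values {U, N} — violation — fails.
(ii) B -> A: B=E13: 7 rows → A takes values {N, U, M, X} — violation — fails.
(iii) {A, C} -> B: every LHS value maps to a single RHS value — holds.
(iv) {C, D} -> A: (C=707, D=519): 2 rows → A takes values {N, U} — violation; (C=724, D=526): 2 rows → A takes values {U, N} — violation; (C=707, D=529): 3 rows → A takes values {M, N, X} — violation — fails.
(v) {C, D} -> B: every LHS value maps to a single RHS value — holds.
2 of the 5 dependencies hold.

2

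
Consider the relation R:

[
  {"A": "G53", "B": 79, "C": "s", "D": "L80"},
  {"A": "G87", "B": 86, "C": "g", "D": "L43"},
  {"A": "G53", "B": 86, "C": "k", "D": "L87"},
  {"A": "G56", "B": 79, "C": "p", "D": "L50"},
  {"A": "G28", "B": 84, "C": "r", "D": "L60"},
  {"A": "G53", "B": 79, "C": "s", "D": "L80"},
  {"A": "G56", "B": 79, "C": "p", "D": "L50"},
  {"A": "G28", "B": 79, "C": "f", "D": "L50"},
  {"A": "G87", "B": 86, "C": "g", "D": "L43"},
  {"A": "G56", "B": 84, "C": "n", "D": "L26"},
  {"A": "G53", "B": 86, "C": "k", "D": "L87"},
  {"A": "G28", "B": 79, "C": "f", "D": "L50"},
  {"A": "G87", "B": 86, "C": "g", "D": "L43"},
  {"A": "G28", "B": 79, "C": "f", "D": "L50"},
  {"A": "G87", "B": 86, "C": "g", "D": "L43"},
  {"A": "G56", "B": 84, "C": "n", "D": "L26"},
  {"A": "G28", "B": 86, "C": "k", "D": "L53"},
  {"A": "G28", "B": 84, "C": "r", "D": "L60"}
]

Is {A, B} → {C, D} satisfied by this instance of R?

(A=G53, B=79): 2 rows → {C,D} = (s, L80), (s, L80) ✓
(A=G87, B=86): 4 rows → {C,D} = (g, L43), (g, L43), (g, L43), (g, L43) ✓
(A=G53, B=86): 2 rows → {C,D} = (k, L87), (k, L87) ✓
(A=G56, B=79): 2 rows → {C,D} = (p, L50), (p, L50) ✓
(A=G28, B=84): 2 rows → {C,D} = (r, L60), (r, L60) ✓
(A=G28, B=79): 3 rows → {C,D} = (f, L50), (f, L50), (f, L50) ✓
(A=G56, B=84): 2 rows → {C,D} = (n, L26), (n, L26) ✓
(A=G28, B=86): 1 row → {C,D} = (k, L53) ✓
Every {A, B} value is associated with a single {C, D} value, so {A, B} → {C, D} holds.

Yes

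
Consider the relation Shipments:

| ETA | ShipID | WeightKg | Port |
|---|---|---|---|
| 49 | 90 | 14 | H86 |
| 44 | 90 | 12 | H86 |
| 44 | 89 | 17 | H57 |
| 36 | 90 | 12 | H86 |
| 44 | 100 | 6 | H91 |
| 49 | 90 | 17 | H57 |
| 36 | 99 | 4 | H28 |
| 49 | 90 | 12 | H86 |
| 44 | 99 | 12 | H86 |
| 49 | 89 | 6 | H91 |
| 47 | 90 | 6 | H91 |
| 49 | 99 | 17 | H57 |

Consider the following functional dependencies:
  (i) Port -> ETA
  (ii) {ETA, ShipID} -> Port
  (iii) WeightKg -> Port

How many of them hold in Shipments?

1

(i) Port -> ETA: Port=H86: 5 rows → ETA takes values {49, 44, 36} — violation; Port=H57: 3 rows → ETA takes values {44, 49} — violation; Port=H91: 3 rows → ETA takes values {44, 49, 47} — violation — fails.
(ii) {ETA, ShipID} -> Port: (ETA=49, ShipID=90): 3 rows → Port takes values {H86, H57} — violation — fails.
(iii) WeightKg -> Port: every LHS value maps to a single RHS value — holds.
1 of the 3 dependencies holds.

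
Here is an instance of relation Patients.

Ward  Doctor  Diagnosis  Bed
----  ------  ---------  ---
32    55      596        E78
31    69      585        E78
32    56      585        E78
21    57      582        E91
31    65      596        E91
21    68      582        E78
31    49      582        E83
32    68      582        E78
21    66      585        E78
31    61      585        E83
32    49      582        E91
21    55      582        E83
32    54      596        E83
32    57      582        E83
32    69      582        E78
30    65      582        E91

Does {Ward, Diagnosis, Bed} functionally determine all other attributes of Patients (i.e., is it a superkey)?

No

Two distinct rows share (Ward=32, Diagnosis=582, Bed=E78), so {Ward, Diagnosis, Bed} does not determine every attribute — not a superkey.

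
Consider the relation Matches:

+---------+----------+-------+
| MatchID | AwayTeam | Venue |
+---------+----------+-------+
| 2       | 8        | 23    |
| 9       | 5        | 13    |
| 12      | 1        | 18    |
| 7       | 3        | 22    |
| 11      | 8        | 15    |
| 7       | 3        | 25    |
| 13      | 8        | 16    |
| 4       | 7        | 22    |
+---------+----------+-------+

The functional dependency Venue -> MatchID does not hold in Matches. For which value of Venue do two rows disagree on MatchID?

22

Venue=23: 1 row → MatchID = 2 ✓
Venue=13: 1 row → MatchID = 9 ✓
Venue=18: 1 row → MatchID = 12 ✓
Venue=22: 2 rows → MatchID takes values {7, 4} — violation
Venue=15: 1 row → MatchID = 11 ✓
Venue=25: 1 row → MatchID = 7 ✓
Venue=16: 1 row → MatchID = 13 ✓
The only Venue value with inconsistent MatchID is Venue=22.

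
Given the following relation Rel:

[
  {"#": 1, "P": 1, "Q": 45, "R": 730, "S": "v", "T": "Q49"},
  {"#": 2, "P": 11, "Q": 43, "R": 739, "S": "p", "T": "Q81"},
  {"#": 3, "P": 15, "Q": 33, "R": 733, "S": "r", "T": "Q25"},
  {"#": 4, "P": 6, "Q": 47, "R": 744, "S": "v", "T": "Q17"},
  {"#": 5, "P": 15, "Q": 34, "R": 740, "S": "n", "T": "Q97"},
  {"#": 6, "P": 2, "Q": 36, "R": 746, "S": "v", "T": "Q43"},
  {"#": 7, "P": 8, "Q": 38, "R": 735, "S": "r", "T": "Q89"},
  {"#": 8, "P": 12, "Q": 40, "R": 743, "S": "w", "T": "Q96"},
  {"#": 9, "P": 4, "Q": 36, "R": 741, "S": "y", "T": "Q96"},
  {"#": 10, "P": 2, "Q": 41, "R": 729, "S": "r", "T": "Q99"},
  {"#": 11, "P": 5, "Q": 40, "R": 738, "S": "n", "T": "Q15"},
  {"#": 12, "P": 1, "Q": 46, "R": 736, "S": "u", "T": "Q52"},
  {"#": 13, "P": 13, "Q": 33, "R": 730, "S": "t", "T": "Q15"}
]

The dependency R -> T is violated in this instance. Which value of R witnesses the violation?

R=730: rows 1, 13 → T takes values {Q49, Q15} — violation
R=739: row 2 → T = Q81 ✓
R=733: row 3 → T = Q25 ✓
R=744: row 4 → T = Q17 ✓
R=740: row 5 → T = Q97 ✓
R=746: row 6 → T = Q43 ✓
R=735: row 7 → T = Q89 ✓
R=743: row 8 → T = Q96 ✓
R=741: row 9 → T = Q96 ✓
R=729: row 10 → T = Q99 ✓
R=738: row 11 → T = Q15 ✓
R=736: row 12 → T = Q52 ✓
The only R value with inconsistent T is R=730.

730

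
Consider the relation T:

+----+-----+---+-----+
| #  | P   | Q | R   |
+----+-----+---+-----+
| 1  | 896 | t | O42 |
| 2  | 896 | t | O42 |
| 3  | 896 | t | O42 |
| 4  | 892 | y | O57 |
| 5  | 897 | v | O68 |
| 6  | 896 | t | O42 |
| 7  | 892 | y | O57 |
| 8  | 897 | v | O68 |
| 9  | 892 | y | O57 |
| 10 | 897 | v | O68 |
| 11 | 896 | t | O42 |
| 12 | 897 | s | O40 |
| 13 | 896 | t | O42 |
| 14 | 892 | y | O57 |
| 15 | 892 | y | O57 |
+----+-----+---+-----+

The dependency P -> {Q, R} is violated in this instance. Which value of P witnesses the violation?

897

P=896: rows 1, 2, 3, 6, 11, 13 → {Q,R} = (t, O42), (t, O42), (t, O42), (t, O42), (t, O42), (t, O42) ✓
P=892: rows 4, 7, 9, 14, 15 → {Q,R} = (y, O57), (y, O57), (y, O57), (y, O57), (y, O57) ✓
P=897: rows 5, 8, 10, 12 → {Q,R} takes values {(v, O68), (s, O40)} — violation
The only P value with inconsistent RHS is P=897.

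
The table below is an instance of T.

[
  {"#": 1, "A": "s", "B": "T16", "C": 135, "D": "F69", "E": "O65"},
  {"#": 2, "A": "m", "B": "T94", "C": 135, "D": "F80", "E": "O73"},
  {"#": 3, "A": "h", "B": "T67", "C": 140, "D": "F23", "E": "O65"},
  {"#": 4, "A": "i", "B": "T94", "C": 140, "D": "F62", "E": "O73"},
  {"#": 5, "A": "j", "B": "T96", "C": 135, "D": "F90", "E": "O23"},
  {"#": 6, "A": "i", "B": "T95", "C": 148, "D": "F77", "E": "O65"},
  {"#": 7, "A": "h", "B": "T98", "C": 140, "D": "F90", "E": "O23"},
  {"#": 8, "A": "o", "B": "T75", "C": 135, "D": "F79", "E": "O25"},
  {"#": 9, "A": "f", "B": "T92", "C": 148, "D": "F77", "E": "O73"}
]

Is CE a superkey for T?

Yes

All 9 rows have distinct CE values, so CE → (all attributes) holds and CE is a superkey.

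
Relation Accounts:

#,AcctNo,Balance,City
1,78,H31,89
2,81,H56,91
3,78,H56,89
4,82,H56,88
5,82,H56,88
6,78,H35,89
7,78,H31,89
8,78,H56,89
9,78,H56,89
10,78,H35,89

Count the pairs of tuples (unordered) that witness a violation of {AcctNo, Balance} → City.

(AcctNo=78, Balance=H31): all 2 rows agree on City — 0 pairs.
(AcctNo=78, Balance=H56): all 3 rows agree on City — 0 pairs.
(AcctNo=82, Balance=H56): all 2 rows agree on City — 0 pairs.
(AcctNo=78, Balance=H35): all 2 rows agree on City — 0 pairs.

0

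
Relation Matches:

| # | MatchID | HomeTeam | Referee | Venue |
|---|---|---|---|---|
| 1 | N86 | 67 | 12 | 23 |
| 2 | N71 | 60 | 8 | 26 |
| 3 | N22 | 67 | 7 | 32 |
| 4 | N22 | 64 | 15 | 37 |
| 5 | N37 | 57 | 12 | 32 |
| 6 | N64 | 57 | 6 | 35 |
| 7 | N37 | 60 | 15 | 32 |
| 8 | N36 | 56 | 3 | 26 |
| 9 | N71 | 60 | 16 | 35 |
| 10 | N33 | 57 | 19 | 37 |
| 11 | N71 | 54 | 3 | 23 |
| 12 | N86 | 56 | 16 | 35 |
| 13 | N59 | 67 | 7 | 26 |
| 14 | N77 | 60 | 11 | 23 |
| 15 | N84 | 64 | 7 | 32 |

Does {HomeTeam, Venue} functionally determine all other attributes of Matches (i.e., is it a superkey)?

Yes

All 15 rows have distinct {HomeTeam, Venue} values, so {HomeTeam, Venue} → (all attributes) holds and {HomeTeam, Venue} is a superkey.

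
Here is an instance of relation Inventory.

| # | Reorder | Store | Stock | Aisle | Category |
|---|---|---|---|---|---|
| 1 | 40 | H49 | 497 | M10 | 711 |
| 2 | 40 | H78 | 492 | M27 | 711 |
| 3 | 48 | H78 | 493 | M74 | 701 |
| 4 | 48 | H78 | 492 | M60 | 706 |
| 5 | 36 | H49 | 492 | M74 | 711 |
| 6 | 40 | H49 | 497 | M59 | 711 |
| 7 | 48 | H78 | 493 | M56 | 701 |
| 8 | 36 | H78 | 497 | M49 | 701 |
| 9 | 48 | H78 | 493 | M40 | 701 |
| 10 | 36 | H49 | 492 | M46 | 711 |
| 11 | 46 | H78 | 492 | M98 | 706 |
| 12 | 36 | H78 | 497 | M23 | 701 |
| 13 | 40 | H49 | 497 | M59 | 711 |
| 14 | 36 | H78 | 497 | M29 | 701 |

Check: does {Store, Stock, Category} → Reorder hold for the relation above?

No

(Store=H49, Stock=497, Category=711): rows 1, 6, 13 → Reorder = 40, 40, 40 ✓
(Store=H78, Stock=492, Category=711): row 2 → Reorder = 40 ✓
(Store=H78, Stock=493, Category=701): rows 3, 7, 9 → Reorder = 48, 48, 48 ✓
(Store=H78, Stock=492, Category=706): rows 4, 11 → Reorder takes values {48, 46} — violation
(Store=H49, Stock=492, Category=711): rows 5, 10 → Reorder = 36, 36 ✓
(Store=H78, Stock=497, Category=701): rows 8, 12, 14 → Reorder = 36, 36, 36 ✓
Two rows agree on {Store, Stock, Category} but differ on Reorder, so {Store, Stock, Category} → Reorder does not hold.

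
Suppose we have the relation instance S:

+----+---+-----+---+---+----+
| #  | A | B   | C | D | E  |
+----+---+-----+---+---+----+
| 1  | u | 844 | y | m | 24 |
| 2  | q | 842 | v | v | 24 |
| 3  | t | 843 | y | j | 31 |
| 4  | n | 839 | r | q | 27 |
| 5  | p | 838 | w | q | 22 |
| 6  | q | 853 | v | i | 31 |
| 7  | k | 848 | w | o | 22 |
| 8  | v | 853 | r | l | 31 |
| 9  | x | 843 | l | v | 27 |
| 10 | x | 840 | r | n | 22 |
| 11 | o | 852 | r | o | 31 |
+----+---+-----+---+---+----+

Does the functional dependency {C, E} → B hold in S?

No

(C=y, E=24): row 1 → B = 844 ✓
(C=v, E=24): row 2 → B = 842 ✓
(C=y, E=31): row 3 → B = 843 ✓
(C=r, E=27): row 4 → B = 839 ✓
(C=w, E=22): rows 5, 7 → B takes values {838, 848} — violation
(C=v, E=31): row 6 → B = 853 ✓
(C=r, E=31): rows 8, 11 → B takes values {853, 852} — violation
(C=l, E=27): row 9 → B = 843 ✓
(C=r, E=22): row 10 → B = 840 ✓
Two rows agree on {C, E} but differ on B, so {C, E} → B does not hold.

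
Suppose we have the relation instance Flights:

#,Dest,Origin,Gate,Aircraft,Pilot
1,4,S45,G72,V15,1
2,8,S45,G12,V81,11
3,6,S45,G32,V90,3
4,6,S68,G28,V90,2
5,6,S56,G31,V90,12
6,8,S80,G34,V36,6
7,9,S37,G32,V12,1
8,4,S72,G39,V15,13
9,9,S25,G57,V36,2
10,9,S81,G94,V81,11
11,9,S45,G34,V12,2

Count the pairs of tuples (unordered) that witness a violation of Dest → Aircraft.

6

Dest=4: all 2 rows agree on Aircraft — 0 pairs.
Dest=8: violating pairs (2,6) — 1 pair.
Dest=6: all 3 rows agree on Aircraft — 0 pairs.
Dest=9: violating pairs (7,9), (7,10), (9,10), (9,11), (10,11) — 5 pairs.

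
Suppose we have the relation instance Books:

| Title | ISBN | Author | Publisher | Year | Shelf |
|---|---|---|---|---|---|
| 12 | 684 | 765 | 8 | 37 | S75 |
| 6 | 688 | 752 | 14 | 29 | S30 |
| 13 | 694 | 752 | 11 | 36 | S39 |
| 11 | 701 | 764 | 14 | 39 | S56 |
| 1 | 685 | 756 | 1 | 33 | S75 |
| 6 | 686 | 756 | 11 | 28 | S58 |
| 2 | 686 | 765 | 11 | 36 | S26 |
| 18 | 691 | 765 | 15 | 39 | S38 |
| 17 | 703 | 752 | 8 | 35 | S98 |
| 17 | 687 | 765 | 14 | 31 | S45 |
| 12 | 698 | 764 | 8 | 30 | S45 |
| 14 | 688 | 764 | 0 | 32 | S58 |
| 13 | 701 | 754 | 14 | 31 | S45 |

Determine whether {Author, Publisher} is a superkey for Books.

All 13 rows have distinct {Author, Publisher} values, so {Author, Publisher} → (all attributes) holds and {Author, Publisher} is a superkey.

Yes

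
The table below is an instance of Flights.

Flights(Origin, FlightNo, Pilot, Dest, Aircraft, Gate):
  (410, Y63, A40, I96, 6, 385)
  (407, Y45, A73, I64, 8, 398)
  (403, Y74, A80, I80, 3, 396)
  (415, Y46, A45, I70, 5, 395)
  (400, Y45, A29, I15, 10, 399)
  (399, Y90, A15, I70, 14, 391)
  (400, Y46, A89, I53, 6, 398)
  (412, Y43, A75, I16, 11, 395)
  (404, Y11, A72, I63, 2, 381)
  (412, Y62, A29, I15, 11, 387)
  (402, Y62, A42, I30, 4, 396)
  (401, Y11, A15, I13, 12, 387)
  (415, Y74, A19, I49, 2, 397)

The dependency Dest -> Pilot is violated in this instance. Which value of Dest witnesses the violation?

I70

Dest=I96: 1 row → Pilot = A40 ✓
Dest=I64: 1 row → Pilot = A73 ✓
Dest=I80: 1 row → Pilot = A80 ✓
Dest=I70: 2 rows → Pilot takes values {A45, A15} — violation
Dest=I15: 2 rows → Pilot = A29, A29 ✓
Dest=I53: 1 row → Pilot = A89 ✓
Dest=I16: 1 row → Pilot = A75 ✓
Dest=I63: 1 row → Pilot = A72 ✓
Dest=I30: 1 row → Pilot = A42 ✓
Dest=I13: 1 row → Pilot = A15 ✓
Dest=I49: 1 row → Pilot = A19 ✓
The only Dest value with inconsistent Pilot is Dest=I70.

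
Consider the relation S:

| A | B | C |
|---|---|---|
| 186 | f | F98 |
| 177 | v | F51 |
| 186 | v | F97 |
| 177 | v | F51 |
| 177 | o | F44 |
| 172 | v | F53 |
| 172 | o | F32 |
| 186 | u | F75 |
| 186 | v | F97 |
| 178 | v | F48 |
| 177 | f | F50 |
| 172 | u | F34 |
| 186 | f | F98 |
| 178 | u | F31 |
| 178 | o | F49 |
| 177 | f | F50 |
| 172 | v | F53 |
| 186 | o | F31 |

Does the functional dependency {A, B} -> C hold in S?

(A=186, B=f): 2 rows → C = F98, F98 ✓
(A=177, B=v): 2 rows → C = F51, F51 ✓
(A=186, B=v): 2 rows → C = F97, F97 ✓
(A=177, B=o): 1 row → C = F44 ✓
(A=172, B=v): 2 rows → C = F53, F53 ✓
(A=172, B=o): 1 row → C = F32 ✓
(A=186, B=u): 1 row → C = F75 ✓
(A=178, B=v): 1 row → C = F48 ✓
(A=177, B=f): 2 rows → C = F50, F50 ✓
(A=172, B=u): 1 row → C = F34 ✓
(A=178, B=u): 1 row → C = F31 ✓
(A=178, B=o): 1 row → C = F49 ✓
(A=186, B=o): 1 row → C = F31 ✓
Every {A, B} value is associated with a single C value, so {A, B} -> C holds.

Yes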